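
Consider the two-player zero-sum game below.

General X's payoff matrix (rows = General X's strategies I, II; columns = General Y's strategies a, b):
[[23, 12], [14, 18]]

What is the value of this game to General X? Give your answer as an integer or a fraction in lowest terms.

82/5

Row minima are 12 and 14, so General X's maximin is 14; column maxima are 23 and 18, so General Y's minimax is 18. These differ, so the equilibrium is in mixed strategies.
Let General X play I with probability p. General Y is indifferent when 23p + 14(1−p) = 12p + 18(1−p), giving p = 4/15.
Let General Y play a with probability q. General X is indifferent when 23q + 12(1−q) = 14q + 18(1−q), giving q = 2/5.
The value is 23·(2/5) + (12)·(3/5) = 82/5.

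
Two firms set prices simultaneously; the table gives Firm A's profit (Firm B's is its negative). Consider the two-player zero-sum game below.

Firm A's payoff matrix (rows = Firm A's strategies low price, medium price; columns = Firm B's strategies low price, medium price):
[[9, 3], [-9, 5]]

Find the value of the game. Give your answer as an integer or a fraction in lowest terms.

18/5

Row minima are 3 and -9, so Firm A's maximin is 3; column maxima are 9 and 5, so Firm B's minimax is 5. These differ, so the equilibrium is in mixed strategies.
Let Firm A play low price with probability p. Firm B is indifferent when 9p − 9(1−p) = 3p + 5(1−p), giving p = 7/10.
Let Firm B play low price with probability q. Firm A is indifferent when 9q + 3(1−q) = −9q + 5(1−q), giving q = 1/10.
The value is 9·(1/10) + (3)·(9/10) = 18/5.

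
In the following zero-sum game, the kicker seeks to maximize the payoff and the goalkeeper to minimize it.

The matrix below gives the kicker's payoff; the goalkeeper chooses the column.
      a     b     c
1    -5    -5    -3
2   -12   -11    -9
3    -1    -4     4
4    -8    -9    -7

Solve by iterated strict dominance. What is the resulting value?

-4

Column c is strictly dominated by a for the goalkeeper (-5<-3, -12<-9, -1<4, -8<-7); eliminate c.
Row 2 is strictly dominated by row 1 (-5>-12, -5>-11); eliminate 2.
Row 4 is strictly dominated by row 1 (-5>-8, -5>-9); eliminate 4.
Row 1 is strictly dominated by row 3 (-1>-5, -4>-5); eliminate 1.
Column a is strictly dominated by b for the goalkeeper (-4<-1); eliminate a.
Only (3, b) remains, with payoff -4.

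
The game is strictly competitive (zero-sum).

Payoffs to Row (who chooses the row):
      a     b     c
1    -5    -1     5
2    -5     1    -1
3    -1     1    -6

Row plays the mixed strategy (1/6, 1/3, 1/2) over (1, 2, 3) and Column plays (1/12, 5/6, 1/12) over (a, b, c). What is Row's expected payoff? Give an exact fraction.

Against (1/12, 5/6, 1/12), each row's expected payoff is 1: -5/6; 2: 1/3; 3: 1/4.
Taking the (1/6, 1/3, 1/2)-weighted average: (1/6)·(-5/6) + (1/3)·(1/3) + (1/2)·(1/4) = 7/72.

7/72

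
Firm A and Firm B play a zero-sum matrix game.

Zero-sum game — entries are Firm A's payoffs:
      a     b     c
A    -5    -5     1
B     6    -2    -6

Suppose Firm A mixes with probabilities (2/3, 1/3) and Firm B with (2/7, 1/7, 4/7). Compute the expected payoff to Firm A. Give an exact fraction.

Against (2/7, 1/7, 4/7), each row's expected payoff is A: -11/7; B: -2.
Taking the (2/3, 1/3)-weighted average: (2/3)·(-11/7) + (1/3)·(-2) = -12/7.

-12/7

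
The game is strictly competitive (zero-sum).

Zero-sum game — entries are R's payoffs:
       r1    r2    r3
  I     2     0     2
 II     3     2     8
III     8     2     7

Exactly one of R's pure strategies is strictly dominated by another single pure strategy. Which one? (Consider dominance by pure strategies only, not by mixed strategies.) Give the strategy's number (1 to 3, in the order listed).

1

Compare I with II: 3 > 2, 2 > 0, 8 > 2.
So II strictly dominates I for R; I is strictly dominated.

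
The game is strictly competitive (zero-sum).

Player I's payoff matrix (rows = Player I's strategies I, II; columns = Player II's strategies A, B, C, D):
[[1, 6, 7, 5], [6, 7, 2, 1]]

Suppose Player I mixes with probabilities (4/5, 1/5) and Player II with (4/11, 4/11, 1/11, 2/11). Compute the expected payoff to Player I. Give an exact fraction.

Against (4/11, 4/11, 1/11, 2/11), each row's expected payoff is I: 45/11; II: 56/11.
Taking the (4/5, 1/5)-weighted average: (4/5)·(45/11) + (1/5)·(56/11) = 236/55.

236/55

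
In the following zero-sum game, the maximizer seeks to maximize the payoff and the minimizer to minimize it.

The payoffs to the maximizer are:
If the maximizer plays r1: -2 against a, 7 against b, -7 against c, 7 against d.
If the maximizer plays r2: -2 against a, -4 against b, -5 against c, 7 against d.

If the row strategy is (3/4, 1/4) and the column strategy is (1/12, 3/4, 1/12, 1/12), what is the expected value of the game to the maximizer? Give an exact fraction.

Against (1/12, 3/4, 1/12, 1/12), each row's expected payoff is r1: 61/12; r2: -3.
Taking the (3/4, 1/4)-weighted average: (3/4)·(61/12) + (1/4)·(-3) = 49/16.

49/16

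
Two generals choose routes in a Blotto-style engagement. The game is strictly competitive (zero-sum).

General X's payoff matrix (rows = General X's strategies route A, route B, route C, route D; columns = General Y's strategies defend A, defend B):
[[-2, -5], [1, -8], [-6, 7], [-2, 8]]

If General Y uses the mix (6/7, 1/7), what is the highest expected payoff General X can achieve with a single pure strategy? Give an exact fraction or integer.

-2/7

route A: (-2)·(6/7) + (-5)·(1/7) = -17/7.
route B: (1)·(6/7) + (-8)·(1/7) = -2/7.
route C: (-6)·(6/7) + (7)·(1/7) = -29/7.
route D: (-2)·(6/7) + (8)·(1/7) = -4/7.
The best pure response is route B with expected payoff -2/7.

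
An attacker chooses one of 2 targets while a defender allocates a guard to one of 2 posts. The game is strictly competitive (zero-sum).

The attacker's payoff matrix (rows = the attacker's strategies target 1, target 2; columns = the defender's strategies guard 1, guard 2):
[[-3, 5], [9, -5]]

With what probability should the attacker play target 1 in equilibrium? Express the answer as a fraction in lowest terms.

Row minima are -3 and -5, so the attacker's maximin is -3; column maxima are 9 and 5, so the defender's minimax is 5. These differ, so the equilibrium is in mixed strategies.
Let the attacker play target 1 with probability p. The defender is indifferent when −3p + 9(1−p) = 5p − 5(1−p), giving p = 7/11.

7/11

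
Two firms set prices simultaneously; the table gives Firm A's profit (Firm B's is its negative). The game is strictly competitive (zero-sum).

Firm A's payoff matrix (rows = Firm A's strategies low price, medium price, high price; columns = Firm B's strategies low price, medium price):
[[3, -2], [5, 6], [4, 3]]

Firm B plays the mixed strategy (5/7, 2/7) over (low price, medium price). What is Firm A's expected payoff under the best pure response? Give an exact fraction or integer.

low price: (3)·(5/7) + (-2)·(2/7) = 11/7.
medium price: (5)·(5/7) + (6)·(2/7) = 37/7.
high price: (4)·(5/7) + (3)·(2/7) = 26/7.
The best pure response is medium price with expected payoff 37/7.

37/7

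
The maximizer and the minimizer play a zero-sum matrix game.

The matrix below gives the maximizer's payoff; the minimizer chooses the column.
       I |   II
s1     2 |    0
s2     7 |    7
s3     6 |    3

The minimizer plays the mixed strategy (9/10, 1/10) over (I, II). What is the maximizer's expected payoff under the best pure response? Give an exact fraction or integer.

7

s1: (2)·(9/10) + (0)·(1/10) = 9/5.
s2: (7)·(9/10) + (7)·(1/10) = 7.
s3: (6)·(9/10) + (3)·(1/10) = 57/10.
The best pure response is s2 with expected payoff 7.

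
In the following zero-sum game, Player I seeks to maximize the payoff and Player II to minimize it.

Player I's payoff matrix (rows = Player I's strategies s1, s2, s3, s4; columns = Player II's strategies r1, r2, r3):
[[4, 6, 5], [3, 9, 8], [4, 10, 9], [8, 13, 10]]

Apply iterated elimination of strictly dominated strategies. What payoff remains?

8

Row s2 is strictly dominated by row s3 (4>3, 10>9, 9>8); eliminate s2.
Column r2 is strictly dominated by r1 for Player II (4<6, 4<10, 8<13); eliminate r2.
Row s1 is strictly dominated by row s4 (8>4, 10>5); eliminate s1.
Column r3 is strictly dominated by r1 for Player II (4<9, 8<10); eliminate r3.
Row s3 is strictly dominated by row s4 (8>4); eliminate s3.
Only (s4, r1) remains, with payoff 8.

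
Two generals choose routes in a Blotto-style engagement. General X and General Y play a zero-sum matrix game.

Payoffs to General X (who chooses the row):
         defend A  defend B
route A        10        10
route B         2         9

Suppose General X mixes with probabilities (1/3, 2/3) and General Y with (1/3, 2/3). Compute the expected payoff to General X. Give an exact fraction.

70/9

Against (1/3, 2/3), each row's expected payoff is route A: 10; route B: 20/3.
Taking the (1/3, 2/3)-weighted average: (1/3)·(10) + (2/3)·(20/3) = 70/9.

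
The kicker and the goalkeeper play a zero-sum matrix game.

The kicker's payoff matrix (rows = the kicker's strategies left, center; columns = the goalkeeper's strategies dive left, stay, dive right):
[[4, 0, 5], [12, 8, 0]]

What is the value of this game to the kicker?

40/13

Column dive left is strictly dominated by stay for the goalkeeper (it gives the kicker more in every row).
The remaining 2×2 game on (left, center) × (stay, dive right) has no saddle point. Let the kicker play left with probability p; indifference gives 8(1−p) = 5p, so p = 8/13.
Similarly the goalkeeper's optimal q on stay is 5/13, and the value is 0·(5/13) + (5)·(8/13) = 40/13.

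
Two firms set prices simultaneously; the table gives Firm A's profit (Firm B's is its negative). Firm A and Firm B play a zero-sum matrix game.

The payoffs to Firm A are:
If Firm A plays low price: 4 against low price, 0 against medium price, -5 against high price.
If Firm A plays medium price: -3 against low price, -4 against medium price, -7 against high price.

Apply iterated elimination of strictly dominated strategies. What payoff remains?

-5

Column low price is strictly dominated by medium price for Firm B (0<4, -4<-3); eliminate low price.
Column medium price is strictly dominated by high price for Firm B (-5<0, -7<-4); eliminate medium price.
Row medium price is strictly dominated by row low price (-5>-7); eliminate medium price.
Only (low price, high price) remains, with payoff -5.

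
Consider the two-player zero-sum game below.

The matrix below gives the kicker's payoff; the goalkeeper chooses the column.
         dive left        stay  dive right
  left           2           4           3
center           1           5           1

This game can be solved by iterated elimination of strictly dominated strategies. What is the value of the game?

Column stay is strictly dominated by dive left for the goalkeeper (2<4, 1<5); eliminate stay.
Row center is strictly dominated by row left (2>1, 3>1); eliminate center.
Column dive right is strictly dominated by dive left for the goalkeeper (2<3); eliminate dive right.
Only (left, dive left) remains, with payoff 2.

2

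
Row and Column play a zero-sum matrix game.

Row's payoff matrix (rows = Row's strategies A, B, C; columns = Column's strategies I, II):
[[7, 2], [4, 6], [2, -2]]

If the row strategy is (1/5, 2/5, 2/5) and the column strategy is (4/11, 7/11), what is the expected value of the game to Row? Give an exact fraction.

Against (4/11, 7/11), each row's expected payoff is A: 42/11; B: 58/11; C: -6/11.
Taking the (1/5, 2/5, 2/5)-weighted average: (1/5)·(42/11) + (2/5)·(58/11) + (2/5)·(-6/11) = 146/55.

146/55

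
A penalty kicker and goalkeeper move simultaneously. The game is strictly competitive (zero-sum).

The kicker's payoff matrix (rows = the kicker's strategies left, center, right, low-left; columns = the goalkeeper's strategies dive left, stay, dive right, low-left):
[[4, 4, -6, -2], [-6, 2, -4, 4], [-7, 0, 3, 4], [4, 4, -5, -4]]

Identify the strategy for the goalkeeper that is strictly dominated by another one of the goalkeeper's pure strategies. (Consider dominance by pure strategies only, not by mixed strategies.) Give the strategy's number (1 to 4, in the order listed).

4

The goalkeeper prefers columns that give the kicker less. Compare low-left with dive right: -6 < -2, -4 < 4, 3 < 4, -5 < -4.
So dive right strictly dominates low-left for the goalkeeper; low-left is strictly dominated.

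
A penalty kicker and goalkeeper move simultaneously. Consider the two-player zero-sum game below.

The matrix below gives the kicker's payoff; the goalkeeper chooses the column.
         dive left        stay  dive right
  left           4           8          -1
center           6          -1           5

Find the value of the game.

Column dive left is strictly dominated by dive right for the goalkeeper (it gives the kicker more in every row).
The remaining 2×2 game on (left, center) × (stay, dive right) has no saddle point. Let the kicker play left with probability p; indifference gives 8p − (1−p) = −p + 5(1−p), so p = 2/5.
Similarly the goalkeeper's optimal q on stay is 2/5, and the value is 8·(2/5) + (-1)·(3/5) = 13/5.

13/5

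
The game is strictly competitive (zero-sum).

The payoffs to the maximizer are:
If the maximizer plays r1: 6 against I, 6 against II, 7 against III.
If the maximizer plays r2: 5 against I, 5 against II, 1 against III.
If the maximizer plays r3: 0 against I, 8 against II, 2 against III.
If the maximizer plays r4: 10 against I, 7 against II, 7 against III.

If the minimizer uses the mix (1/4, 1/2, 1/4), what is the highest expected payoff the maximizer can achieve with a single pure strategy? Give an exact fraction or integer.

r1: (6)·(1/4) + (6)·(1/2) + (7)·(1/4) = 25/4.
r2: (5)·(1/4) + (5)·(1/2) + (1)·(1/4) = 4.
r3: (0)·(1/4) + (8)·(1/2) + (2)·(1/4) = 9/2.
r4: (10)·(1/4) + (7)·(1/2) + (7)·(1/4) = 31/4.
The best pure response is r4 with expected payoff 31/4.

31/4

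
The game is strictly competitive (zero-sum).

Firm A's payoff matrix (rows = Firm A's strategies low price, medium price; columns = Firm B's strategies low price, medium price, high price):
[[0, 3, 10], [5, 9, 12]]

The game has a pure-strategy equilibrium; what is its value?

5

Row minima: 0, 5 → Firm A's maximin is 5.
Column maxima: 5, 9, 12 → Firm B's minimax is 5.
They coincide at (medium price, low price), so the value is 5.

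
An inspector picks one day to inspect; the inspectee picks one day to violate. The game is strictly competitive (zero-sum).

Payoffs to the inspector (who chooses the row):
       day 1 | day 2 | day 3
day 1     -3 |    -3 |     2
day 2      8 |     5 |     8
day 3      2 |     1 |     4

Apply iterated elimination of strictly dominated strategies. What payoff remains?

Row day 3 is strictly dominated by row day 2 (8>2, 5>1, 8>4); eliminate day 3.
Row day 1 is strictly dominated by row day 2 (8>-3, 5>-3, 8>2); eliminate day 1.
Column day 3 is strictly dominated by day 2 for the inspectee (5<8); eliminate day 3.
Column day 1 is strictly dominated by day 2 for the inspectee (5<8); eliminate day 1.
Only (day 2, day 2) remains, with payoff 5.

5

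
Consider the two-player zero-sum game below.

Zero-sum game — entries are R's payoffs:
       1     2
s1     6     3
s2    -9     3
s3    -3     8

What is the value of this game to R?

Row s2 is strictly dominated by row s3, so R never plays it.
The remaining 2×2 game on (s1, s3) × (1, 2) has no saddle point. Let R play s1 with probability p; indifference gives 6p − 3(1−p) = 3p + 8(1−p), so p = 11/14.
Similarly C's optimal q on 1 is 5/14, and the value is 6·(5/14) + (3)·(9/14) = 57/14.

57/14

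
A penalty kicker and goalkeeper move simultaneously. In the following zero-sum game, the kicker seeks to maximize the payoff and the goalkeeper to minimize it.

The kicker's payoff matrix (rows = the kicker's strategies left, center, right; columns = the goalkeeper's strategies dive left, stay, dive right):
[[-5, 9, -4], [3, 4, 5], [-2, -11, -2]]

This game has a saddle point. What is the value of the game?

3

Row minima: -5, 3, -11 → the kicker's maximin is 3.
Column maxima: 3, 9, 5 → the goalkeeper's minimax is 3.
They coincide at (center, dive left), so the value is 3.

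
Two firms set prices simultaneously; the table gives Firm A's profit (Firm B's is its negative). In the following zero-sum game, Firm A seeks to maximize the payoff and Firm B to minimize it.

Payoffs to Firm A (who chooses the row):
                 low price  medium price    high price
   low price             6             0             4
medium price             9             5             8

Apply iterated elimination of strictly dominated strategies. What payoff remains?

5

Column low price is strictly dominated by medium price for Firm B (0<6, 5<9); eliminate low price.
Row low price is strictly dominated by row medium price (5>0, 8>4); eliminate low price.
Column high price is strictly dominated by medium price for Firm B (5<8); eliminate high price.
Only (medium price, medium price) remains, with payoff 5.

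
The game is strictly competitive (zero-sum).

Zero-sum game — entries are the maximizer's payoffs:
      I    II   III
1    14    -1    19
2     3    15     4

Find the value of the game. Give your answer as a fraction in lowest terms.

Column III is strictly dominated by I for the minimizer (it gives the maximizer more in every row).
The remaining 2×2 game on (1, 2) × (I, II) has no saddle point. Let the maximizer play 1 with probability p; indifference gives 14p + 3(1−p) = −p + 15(1−p), so p = 4/9.
Similarly the minimizer's optimal q on I is 16/27, and the value is 14·(16/27) + (-1)·(11/27) = 71/9.

71/9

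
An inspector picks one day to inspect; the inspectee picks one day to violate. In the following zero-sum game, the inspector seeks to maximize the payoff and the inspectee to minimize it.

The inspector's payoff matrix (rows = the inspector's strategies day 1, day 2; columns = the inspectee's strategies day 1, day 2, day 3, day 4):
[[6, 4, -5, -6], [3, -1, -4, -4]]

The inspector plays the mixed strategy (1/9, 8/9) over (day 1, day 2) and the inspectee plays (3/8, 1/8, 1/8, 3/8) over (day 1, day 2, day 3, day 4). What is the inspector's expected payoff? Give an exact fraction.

-65/72

Against (3/8, 1/8, 1/8, 3/8), each row's expected payoff is day 1: -1/8; day 2: -1.
Taking the (1/9, 8/9)-weighted average: (1/9)·(-1/8) + (8/9)·(-1) = -65/72.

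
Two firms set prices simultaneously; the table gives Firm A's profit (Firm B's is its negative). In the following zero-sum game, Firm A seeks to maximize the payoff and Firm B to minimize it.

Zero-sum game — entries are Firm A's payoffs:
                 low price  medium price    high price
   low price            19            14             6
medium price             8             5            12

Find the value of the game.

46/5

Column low price is strictly dominated by medium price for Firm B (it gives Firm A more in every row).
The remaining 2×2 game on (low price, medium price) × (medium price, high price) has no saddle point. Let Firm A play low price with probability p; indifference gives 14p + 5(1−p) = 6p + 12(1−p), so p = 7/15.
Similarly Firm B's optimal q on medium price is 2/5, and the value is 14·(2/5) + (6)·(3/5) = 46/5.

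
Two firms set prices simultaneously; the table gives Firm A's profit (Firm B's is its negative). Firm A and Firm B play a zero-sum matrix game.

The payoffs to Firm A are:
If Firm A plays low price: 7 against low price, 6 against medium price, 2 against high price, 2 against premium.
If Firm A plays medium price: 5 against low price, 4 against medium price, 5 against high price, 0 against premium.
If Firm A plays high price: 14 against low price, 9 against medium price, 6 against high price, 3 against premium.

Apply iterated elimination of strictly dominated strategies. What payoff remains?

3

Column medium price is strictly dominated by premium for Firm B (2<6, 0<4, 3<9); eliminate medium price.
Column low price is strictly dominated by premium for Firm B (2<7, 0<5, 3<14); eliminate low price.
Row low price is strictly dominated by row high price (6>2, 3>2); eliminate low price.
Row medium price is strictly dominated by row high price (6>5, 3>0); eliminate medium price.
Column high price is strictly dominated by premium for Firm B (3<6); eliminate high price.
Only (high price, premium) remains, with payoff 3.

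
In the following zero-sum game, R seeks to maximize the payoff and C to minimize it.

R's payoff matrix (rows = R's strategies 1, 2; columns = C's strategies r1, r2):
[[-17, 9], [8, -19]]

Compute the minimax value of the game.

-251/53

Row minima are -17 and -19, so R's maximin is -17; column maxima are 8 and 9, so C's minimax is 8. These differ, so the equilibrium is in mixed strategies.
Let R play 1 with probability p. C is indifferent when −17p + 8(1−p) = 9p − 19(1−p), giving p = 27/53.
Let C play r1 with probability q. R is indifferent when −17q + 9(1−q) = 8q − 19(1−q), giving q = 28/53.
The value is -17·(28/53) + (9)·(25/53) = -251/53.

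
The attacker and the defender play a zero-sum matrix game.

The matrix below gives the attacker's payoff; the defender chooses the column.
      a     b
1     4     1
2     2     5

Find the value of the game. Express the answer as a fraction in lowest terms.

Row minima are 1 and 2, so the attacker's maximin is 2; column maxima are 4 and 5, so the defender's minimax is 4. These differ, so the equilibrium is in mixed strategies.
Let the attacker play 1 with probability p. The defender is indifferent when 4p + 2(1−p) = p + 5(1−p), giving p = 1/2.
Let the defender play a with probability q. The attacker is indifferent when 4q + (1−q) = 2q + 5(1−q), giving q = 2/3.
The value is 4·(2/3) + (1)·(1/3) = 3.

3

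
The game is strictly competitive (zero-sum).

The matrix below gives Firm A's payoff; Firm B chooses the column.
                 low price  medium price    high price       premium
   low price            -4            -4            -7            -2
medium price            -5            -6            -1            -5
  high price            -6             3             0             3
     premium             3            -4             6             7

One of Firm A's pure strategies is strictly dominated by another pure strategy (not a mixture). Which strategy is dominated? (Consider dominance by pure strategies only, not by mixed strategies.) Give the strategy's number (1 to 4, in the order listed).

Compare medium price with premium: 3 > -5, -4 > -6, 6 > -1, 7 > -5.
So premium strictly dominates medium price for Firm A; medium price is strictly dominated.

2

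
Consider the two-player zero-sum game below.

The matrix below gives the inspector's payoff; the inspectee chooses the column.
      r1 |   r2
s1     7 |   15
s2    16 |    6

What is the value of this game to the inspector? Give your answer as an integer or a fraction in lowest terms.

Row minima are 7 and 6, so the inspector's maximin is 7; column maxima are 16 and 15, so the inspectee's minimax is 15. These differ, so the equilibrium is in mixed strategies.
Let the inspector play s1 with probability p. The inspectee is indifferent when 7p + 16(1−p) = 15p + 6(1−p), giving p = 5/9.
Let the inspectee play r1 with probability q. The inspector is indifferent when 7q + 15(1−q) = 16q + 6(1−q), giving q = 1/2.
The value is 7·(1/2) + (15)·(1/2) = 11.

11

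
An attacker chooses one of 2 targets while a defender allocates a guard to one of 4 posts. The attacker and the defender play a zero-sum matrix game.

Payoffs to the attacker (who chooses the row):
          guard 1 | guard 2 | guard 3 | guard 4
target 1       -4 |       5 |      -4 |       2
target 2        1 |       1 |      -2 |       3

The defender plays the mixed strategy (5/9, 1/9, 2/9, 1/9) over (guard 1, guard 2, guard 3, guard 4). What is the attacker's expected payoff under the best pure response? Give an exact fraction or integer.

5/9

target 1: (-4)·(5/9) + (5)·(1/9) + (-4)·(2/9) + (2)·(1/9) = -7/3.
target 2: (1)·(5/9) + (1)·(1/9) + (-2)·(2/9) + (3)·(1/9) = 5/9.
The best pure response is target 2 with expected payoff 5/9.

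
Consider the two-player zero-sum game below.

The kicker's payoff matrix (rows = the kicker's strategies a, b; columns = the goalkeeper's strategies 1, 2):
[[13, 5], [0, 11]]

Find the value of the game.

143/19

Row minima are 5 and 0, so the kicker's maximin is 5; column maxima are 13 and 11, so the goalkeeper's minimax is 11. These differ, so the equilibrium is in mixed strategies.
Let the kicker play a with probability p. The goalkeeper is indifferent when 13p = 5p + 11(1−p), giving p = 11/19.
Let the goalkeeper play 1 with probability q. The kicker is indifferent when 13q + 5(1−q) = 11(1−q), giving q = 6/19.
The value is 13·(6/19) + (5)·(13/19) = 143/19.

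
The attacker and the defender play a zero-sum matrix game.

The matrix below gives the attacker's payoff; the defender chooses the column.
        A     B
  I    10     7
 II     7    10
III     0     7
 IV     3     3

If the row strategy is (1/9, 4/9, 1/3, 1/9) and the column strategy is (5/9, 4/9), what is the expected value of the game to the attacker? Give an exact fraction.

163/27

Against (5/9, 4/9), each row's expected payoff is I: 26/3; II: 25/3; III: 28/9; IV: 3.
Taking the (1/9, 4/9, 1/3, 1/9)-weighted average: (1/9)·(26/3) + (4/9)·(25/3) + (1/3)·(28/9) + (1/9)·(3) = 163/27.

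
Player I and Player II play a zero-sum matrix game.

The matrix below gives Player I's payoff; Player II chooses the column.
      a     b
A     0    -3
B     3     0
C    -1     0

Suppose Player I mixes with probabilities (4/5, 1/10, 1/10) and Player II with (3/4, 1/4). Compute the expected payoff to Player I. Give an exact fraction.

-9/20

Against (3/4, 1/4), each row's expected payoff is A: -3/4; B: 9/4; C: -3/4.
Taking the (4/5, 1/10, 1/10)-weighted average: (4/5)·(-3/4) + (1/10)·(9/4) + (1/10)·(-3/4) = -9/20.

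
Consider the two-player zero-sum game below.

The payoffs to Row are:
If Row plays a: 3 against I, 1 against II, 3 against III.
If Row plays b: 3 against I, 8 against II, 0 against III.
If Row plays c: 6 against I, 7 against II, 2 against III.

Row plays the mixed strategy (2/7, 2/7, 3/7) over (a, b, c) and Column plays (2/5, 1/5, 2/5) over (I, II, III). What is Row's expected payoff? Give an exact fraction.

Against (2/5, 1/5, 2/5), each row's expected payoff is a: 13/5; b: 14/5; c: 23/5.
Taking the (2/7, 2/7, 3/7)-weighted average: (2/7)·(13/5) + (2/7)·(14/5) + (3/7)·(23/5) = 123/35.

123/35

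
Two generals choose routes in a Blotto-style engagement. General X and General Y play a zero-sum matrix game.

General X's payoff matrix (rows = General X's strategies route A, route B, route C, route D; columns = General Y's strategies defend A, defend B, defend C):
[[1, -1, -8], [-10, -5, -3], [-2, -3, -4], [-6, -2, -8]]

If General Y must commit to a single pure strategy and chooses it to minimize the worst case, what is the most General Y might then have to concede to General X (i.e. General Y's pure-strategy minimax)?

-3

The worst case (largest entry) in each column is defend A: 1, defend B: -1, defend C: -3.
The best (smallest) of these is -3.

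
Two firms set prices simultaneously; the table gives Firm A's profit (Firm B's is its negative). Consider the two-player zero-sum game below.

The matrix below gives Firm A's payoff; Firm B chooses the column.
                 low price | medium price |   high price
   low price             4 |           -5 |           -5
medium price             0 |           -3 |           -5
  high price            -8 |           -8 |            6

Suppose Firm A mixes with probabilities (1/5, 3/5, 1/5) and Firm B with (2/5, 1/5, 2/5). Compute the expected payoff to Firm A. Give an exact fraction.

-58/25

Against (2/5, 1/5, 2/5), each row's expected payoff is low price: -7/5; medium price: -13/5; high price: -12/5.
Taking the (1/5, 3/5, 1/5)-weighted average: (1/5)·(-7/5) + (3/5)·(-13/5) + (1/5)·(-12/5) = -58/25.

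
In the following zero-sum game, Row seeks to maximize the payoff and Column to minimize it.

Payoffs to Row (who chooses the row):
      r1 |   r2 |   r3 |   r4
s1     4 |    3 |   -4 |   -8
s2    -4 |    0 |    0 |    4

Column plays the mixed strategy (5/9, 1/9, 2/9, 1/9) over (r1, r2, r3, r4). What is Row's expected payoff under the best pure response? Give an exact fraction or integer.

s1: (4)·(5/9) + (3)·(1/9) + (-4)·(2/9) + (-8)·(1/9) = 7/9.
s2: (-4)·(5/9) + (0)·(1/9) + (0)·(2/9) + (4)·(1/9) = -16/9.
The best pure response is s1 with expected payoff 7/9.

7/9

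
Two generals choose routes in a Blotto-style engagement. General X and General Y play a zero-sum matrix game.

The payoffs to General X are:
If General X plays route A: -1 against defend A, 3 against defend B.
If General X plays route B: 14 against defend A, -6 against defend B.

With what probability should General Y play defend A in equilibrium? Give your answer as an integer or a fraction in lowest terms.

3/8

Row minima are -1 and -6, so General X's maximin is -1; column maxima are 14 and 3, so General Y's minimax is 3. These differ, so the equilibrium is in mixed strategies.
Let General Y play defend A with probability q. General X is indifferent when −q + 3(1−q) = 14q − 6(1−q), giving q = 3/8.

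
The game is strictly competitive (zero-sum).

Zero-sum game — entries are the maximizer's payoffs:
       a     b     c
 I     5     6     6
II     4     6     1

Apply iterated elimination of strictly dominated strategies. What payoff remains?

5

Column b is strictly dominated by a for the minimizer (5<6, 4<6); eliminate b.
Row II is strictly dominated by row I (5>4, 6>1); eliminate II.
Column c is strictly dominated by a for the minimizer (5<6); eliminate c.
Only (I, a) remains, with payoff 5.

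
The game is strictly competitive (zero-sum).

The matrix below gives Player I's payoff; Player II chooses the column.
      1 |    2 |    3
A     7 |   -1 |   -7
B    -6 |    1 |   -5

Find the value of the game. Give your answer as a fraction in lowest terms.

Column 2 is strictly dominated by 3 for Player II (it gives Player I more in every row).
The remaining 2×2 game on (A, B) × (1, 3) has no saddle point. Let Player I play A with probability p; indifference gives 7p − 6(1−p) = −7p − 5(1−p), so p = 1/15.
Similarly Player II's optimal q on 1 is 2/15, and the value is 7·(2/15) + (-7)·(13/15) = -77/15.

-77/15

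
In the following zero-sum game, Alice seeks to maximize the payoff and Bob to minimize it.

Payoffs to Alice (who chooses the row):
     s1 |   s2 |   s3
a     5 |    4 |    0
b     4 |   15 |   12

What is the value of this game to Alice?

60/13

Column s2 is strictly dominated by s3 for Bob (it gives Alice more in every row).
The remaining 2×2 game on (a, b) × (s1, s3) has no saddle point. Let Alice play a with probability p; indifference gives 5p + 4(1−p) = 12(1−p), so p = 8/13.
Similarly Bob's optimal q on s1 is 12/13, and the value is 5·(12/13) + (0)·(1/13) = 60/13.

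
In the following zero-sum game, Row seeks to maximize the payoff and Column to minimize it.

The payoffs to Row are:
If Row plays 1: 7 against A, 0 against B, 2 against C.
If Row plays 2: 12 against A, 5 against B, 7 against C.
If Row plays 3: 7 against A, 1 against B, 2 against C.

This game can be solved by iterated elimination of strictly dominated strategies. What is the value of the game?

5

Column A is strictly dominated by B for Column (0<7, 5<12, 1<7); eliminate A.
Column C is strictly dominated by B for Column (0<2, 5<7, 1<2); eliminate C.
Row 1 is strictly dominated by row 2 (5>0); eliminate 1.
Row 3 is strictly dominated by row 2 (5>1); eliminate 3.
Only (2, B) remains, with payoff 5.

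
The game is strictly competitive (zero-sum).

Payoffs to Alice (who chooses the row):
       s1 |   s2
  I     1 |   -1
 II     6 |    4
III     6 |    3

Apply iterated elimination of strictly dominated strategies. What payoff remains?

4

Column s1 is strictly dominated by s2 for Bob (-1<1, 4<6, 3<6); eliminate s1.
Row I is strictly dominated by row II (4>-1); eliminate I.
Row III is strictly dominated by row II (4>3); eliminate III.
Only (II, s2) remains, with payoff 4.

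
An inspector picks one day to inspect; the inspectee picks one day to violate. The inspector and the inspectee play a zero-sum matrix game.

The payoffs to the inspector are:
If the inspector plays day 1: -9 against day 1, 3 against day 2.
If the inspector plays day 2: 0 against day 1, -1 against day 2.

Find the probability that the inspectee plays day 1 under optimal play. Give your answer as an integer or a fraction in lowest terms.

Row minima are -9 and -1, so the inspector's maximin is -1; column maxima are 0 and 3, so the inspectee's minimax is 0. These differ, so the equilibrium is in mixed strategies.
Let the inspectee play day 1 with probability q. The inspector is indifferent when −9q + 3(1−q) = −(1−q), giving q = 4/13.

4/13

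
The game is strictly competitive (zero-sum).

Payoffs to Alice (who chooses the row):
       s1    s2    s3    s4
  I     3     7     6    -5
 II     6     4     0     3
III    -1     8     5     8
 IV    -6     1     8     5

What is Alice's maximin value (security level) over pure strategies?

The worst-case payoff for each row is I: -5, II: 0, III: -1, IV: -6.
The best of these is 0.

0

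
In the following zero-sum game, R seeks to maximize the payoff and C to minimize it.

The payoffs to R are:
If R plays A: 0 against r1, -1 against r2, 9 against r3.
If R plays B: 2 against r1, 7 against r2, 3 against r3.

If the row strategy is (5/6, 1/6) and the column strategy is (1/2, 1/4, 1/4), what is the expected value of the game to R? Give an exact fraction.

9/4

Against (1/2, 1/4, 1/4), each row's expected payoff is A: 2; B: 7/2.
Taking the (5/6, 1/6)-weighted average: (5/6)·(2) + (1/6)·(7/2) = 9/4.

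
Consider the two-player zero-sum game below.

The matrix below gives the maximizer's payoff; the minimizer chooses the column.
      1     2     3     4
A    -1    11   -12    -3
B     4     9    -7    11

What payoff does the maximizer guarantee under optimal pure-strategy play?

Row minima: -12, -7 → the maximizer's maximin is -7.
Column maxima: 4, 11, -7, 11 → the minimizer's minimax is -7.
They coincide at (B, 3), so the value is -7.

-7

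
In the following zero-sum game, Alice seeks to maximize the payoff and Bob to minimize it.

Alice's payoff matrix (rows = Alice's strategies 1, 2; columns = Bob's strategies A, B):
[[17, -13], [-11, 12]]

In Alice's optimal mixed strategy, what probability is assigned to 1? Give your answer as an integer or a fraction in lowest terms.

Row minima are -13 and -11, so Alice's maximin is -11; column maxima are 17 and 12, so Bob's minimax is 12. These differ, so the equilibrium is in mixed strategies.
Let Alice play 1 with probability p. Bob is indifferent when 17p − 11(1−p) = −13p + 12(1−p), giving p = 23/53.

23/53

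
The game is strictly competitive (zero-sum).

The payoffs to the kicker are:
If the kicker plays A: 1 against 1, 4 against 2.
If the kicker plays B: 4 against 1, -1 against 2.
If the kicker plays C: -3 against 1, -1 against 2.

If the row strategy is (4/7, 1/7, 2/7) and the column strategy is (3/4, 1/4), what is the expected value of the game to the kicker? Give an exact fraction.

Against (3/4, 1/4), each row's expected payoff is A: 7/4; B: 11/4; C: -5/2.
Taking the (4/7, 1/7, 2/7)-weighted average: (4/7)·(7/4) + (1/7)·(11/4) + (2/7)·(-5/2) = 19/28.

19/28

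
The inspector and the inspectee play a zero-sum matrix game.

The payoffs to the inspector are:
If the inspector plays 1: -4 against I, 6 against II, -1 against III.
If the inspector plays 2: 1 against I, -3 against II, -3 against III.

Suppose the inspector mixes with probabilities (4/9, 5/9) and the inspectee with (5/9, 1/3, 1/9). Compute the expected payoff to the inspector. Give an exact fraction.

Against (5/9, 1/3, 1/9), each row's expected payoff is 1: -1/3; 2: -7/9.
Taking the (4/9, 5/9)-weighted average: (4/9)·(-1/3) + (5/9)·(-7/9) = -47/81.

-47/81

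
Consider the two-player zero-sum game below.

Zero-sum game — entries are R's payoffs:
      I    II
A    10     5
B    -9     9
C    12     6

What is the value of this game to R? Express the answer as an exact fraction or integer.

Row A is strictly dominated by row C, so R never plays it.
The remaining 2×2 game on (B, C) × (I, II) has no saddle point. Let R play B with probability p; indifference gives −9p + 12(1−p) = 9p + 6(1−p), so p = 1/4.
Similarly C's optimal q on I is 1/8, and the value is -9·(1/8) + (9)·(7/8) = 27/4.

27/4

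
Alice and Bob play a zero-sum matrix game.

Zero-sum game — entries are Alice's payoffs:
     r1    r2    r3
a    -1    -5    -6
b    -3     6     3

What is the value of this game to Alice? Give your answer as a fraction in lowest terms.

-21/11

Column r2 is strictly dominated by r3 for Bob (it gives Alice more in every row).
The remaining 2×2 game on (a, b) × (r1, r3) has no saddle point. Let Alice play a with probability p; indifference gives −p − 3(1−p) = −6p + 3(1−p), so p = 6/11.
Similarly Bob's optimal q on r1 is 9/11, and the value is -1·(9/11) + (-6)·(2/11) = -21/11.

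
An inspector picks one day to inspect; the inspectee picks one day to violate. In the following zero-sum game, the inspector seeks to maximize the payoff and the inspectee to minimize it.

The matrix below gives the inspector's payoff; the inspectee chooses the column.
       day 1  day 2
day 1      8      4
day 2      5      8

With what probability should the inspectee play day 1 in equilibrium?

Row minima are 4 and 5, so the inspector's maximin is 5; column maxima are 8 and 8, so the inspectee's minimax is 8. These differ, so the equilibrium is in mixed strategies.
Let the inspectee play day 1 with probability q. The inspector is indifferent when 8q + 4(1−q) = 5q + 8(1−q), giving q = 4/7.

4/7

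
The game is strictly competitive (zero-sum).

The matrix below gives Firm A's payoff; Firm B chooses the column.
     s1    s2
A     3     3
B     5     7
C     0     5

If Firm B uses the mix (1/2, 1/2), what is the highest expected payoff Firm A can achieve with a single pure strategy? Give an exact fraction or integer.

6

A: (3)·(1/2) + (3)·(1/2) = 3.
B: (5)·(1/2) + (7)·(1/2) = 6.
C: (0)·(1/2) + (5)·(1/2) = 5/2.
The best pure response is B with expected payoff 6.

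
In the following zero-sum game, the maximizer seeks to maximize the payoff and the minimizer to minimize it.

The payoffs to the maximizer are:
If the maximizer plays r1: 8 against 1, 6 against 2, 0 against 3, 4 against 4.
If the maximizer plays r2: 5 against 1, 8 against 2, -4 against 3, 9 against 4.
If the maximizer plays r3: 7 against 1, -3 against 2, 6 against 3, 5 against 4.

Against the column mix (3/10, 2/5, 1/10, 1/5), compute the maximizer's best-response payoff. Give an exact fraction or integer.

r1: (8)·(3/10) + (6)·(2/5) + (0)·(1/10) + (4)·(1/5) = 28/5.
r2: (5)·(3/10) + (8)·(2/5) + (-4)·(1/10) + (9)·(1/5) = 61/10.
r3: (7)·(3/10) + (-3)·(2/5) + (6)·(1/10) + (5)·(1/5) = 5/2.
The best pure response is r2 with expected payoff 61/10.

61/10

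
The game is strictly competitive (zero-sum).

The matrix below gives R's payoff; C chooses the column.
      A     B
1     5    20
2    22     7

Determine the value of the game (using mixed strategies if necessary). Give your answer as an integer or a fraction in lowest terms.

27/2

Row minima are 5 and 7, so R's maximin is 7; column maxima are 22 and 20, so C's minimax is 20. These differ, so the equilibrium is in mixed strategies.
Let R play 1 with probability p. C is indifferent when 5p + 22(1−p) = 20p + 7(1−p), giving p = 1/2.
Let C play A with probability q. R is indifferent when 5q + 20(1−q) = 22q + 7(1−q), giving q = 13/30.
The value is 5·(13/30) + (20)·(17/30) = 27/2.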